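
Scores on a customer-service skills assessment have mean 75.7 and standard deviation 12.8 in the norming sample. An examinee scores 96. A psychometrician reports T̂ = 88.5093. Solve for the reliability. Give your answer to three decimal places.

0.631

T̂ = ρX + (1 − ρ)μ  ⇒  T̂ − μ = ρ(X − μ)
ρ = (T̂ − μ)/(X − μ) = (88.5093 − 75.7) / (96 − 75.7) = 12.8093 / 20.3 = 0.63100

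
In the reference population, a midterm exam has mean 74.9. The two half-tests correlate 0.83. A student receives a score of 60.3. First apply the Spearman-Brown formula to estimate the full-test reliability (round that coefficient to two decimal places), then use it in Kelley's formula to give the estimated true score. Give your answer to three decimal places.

Spearman-Brown: ρ = 2r/(1 + r) = 2(0.83)/(1 + 0.83) = 1.660/1.83 = 0.9071 → 0.91
Kelley's formula gives T̂ = 0.91·60.3 + 0.09·74.9 = 54.873 + 6.741 = 61.6140.

61.614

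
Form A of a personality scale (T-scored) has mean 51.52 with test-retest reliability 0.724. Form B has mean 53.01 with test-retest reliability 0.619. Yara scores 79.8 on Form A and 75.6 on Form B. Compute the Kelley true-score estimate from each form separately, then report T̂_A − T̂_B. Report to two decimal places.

T̂_A = 0.724(79.8) + 0.276(51.52) = 71.9947
T̂_B = 0.619(75.6) + 0.381(53.01) = 66.9932
T̂_A − T̂_B = 5.0015

5.00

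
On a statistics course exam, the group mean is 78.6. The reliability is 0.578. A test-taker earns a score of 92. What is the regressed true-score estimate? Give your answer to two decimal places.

86.35

T̂ = 0.578(92) + 0.422(78.6) = 53.176 + 33.1692 = 86.345 → 86.35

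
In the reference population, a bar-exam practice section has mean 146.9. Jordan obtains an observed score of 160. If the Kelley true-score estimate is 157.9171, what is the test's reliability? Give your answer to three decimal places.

T̂ = ρX + (1 − ρ)μ  ⇒  T̂ − μ = ρ(X − μ)
ρ = (T̂ − μ)/(X − μ) = (157.9171 − 146.9) / (160 − 146.9) = 11.0171 / 13.1 = 0.84100

0.841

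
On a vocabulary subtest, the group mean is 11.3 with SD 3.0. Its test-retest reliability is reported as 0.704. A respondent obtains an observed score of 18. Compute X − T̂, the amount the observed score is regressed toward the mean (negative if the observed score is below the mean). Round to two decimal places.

Kelley's formula gives T̂ = 0.704·18 + 0.296·11.3 = 12.672 + 3.3448 = 16.0168.
X − T̂ = 18 − 16.017 = 1.983 → 1.98

1.98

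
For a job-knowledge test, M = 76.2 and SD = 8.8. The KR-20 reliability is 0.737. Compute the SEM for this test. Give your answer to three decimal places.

4.513

SEM = SD · √(1 − ρ) = 8.8 × √0.263 = 8.8 × 0.5128 = 4.5130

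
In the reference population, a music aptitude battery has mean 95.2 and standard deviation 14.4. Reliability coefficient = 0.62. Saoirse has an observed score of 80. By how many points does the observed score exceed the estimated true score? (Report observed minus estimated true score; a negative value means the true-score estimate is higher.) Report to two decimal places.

-5.78

T̂ = ρX + (1 − ρ)μ
  = 0.62 × 80 + 0.38 × 95.2
  = 49.60 + 36.176
  = 85.7760
  ≈ 85.776
X − T̂ = 80 − 85.776 = -5.776 → -5.78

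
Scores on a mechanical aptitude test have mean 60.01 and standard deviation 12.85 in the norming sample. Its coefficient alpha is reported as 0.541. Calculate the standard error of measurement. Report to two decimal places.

SEM = SD · √(1 − ρ) = 12.85 × √0.459 = 12.85 × 0.6775 = 8.706

8.71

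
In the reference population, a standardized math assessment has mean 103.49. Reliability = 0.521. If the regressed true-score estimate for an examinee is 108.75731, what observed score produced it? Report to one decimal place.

113.6

T̂ = ρX + (1 − ρ)μ  ⇒  X = (T̂ − (1 − ρ)μ) / ρ
X = (108.75731 − 0.479 × 103.49) / 0.521 = (108.75731 − 49.57171) / 0.521 = 59.18560 / 0.521 = 113.600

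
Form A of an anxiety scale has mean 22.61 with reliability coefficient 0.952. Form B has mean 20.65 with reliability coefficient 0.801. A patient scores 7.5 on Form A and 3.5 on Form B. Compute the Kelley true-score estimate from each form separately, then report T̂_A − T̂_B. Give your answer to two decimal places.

1.31

T̂_A = 0.952(7.5) + 0.048(22.61) = 8.2253
T̂_B = 0.801(3.5) + 0.199(20.65) = 6.9128
T̂_A − T̂_B = 1.3124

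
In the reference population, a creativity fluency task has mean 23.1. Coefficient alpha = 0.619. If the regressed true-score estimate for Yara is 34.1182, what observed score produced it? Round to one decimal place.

T̂ = ρX + (1 − ρ)μ  ⇒  X = (T̂ − (1 − ρ)μ) / ρ
X = (34.1182 − 0.381 × 23.1) / 0.619 = (34.1182 − 8.8011) / 0.619 = 25.3171 / 0.619 = 40.900

40.9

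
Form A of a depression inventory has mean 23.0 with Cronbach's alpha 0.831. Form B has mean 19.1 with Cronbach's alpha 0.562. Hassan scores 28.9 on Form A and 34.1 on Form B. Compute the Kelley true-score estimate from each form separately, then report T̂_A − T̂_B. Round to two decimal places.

T̂_A = 0.831(28.9) + 0.169(23.0) = 27.9029
T̂_B = 0.562(34.1) + 0.438(19.1) = 27.5300
T̂_A − T̂_B = 0.3729

0.37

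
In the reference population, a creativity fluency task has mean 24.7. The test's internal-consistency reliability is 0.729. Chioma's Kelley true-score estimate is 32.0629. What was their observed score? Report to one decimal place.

34.8

T̂ = ρX + (1 − ρ)μ  ⇒  X = (T̂ − (1 − ρ)μ) / ρ
X = (32.0629 − 0.271 × 24.7) / 0.729 = (32.0629 − 6.6937) / 0.729 = 25.3692 / 0.729 = 34.800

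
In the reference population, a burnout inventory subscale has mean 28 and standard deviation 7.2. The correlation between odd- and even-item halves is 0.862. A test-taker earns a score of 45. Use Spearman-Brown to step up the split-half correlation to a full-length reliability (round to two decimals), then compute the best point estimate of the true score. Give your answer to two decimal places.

43.81

Spearman-Brown: ρ = 2r/(1 + r) = 2(0.862)/(1 + 0.862) = 1.7240/1.862 = 0.9259 → 0.93
Kelley's formula gives T̂ = 0.93·45 + 0.07·28 = 41.85 + 1.96 = 43.810.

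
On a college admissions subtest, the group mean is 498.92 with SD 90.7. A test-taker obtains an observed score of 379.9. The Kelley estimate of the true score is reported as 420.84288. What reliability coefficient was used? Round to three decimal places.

0.656

T̂ = ρX + (1 − ρ)μ  ⇒  T̂ − μ = ρ(X − μ)
ρ = (T̂ − μ)/(X − μ) = (420.84288 − 498.92) / (379.9 − 498.92) = -78.07712 / -119.02 = 0.65600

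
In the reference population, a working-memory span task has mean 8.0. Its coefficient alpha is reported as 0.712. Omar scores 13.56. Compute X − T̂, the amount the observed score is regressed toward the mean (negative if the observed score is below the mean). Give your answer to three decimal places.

1.601

T̂ = 0.712(13.56) + 0.288(8.0) = 9.65472 + 2.3040 = 11.95872 → 11.9587
X − T̂ = 13.56 − 11.9587 = 1.6013 → 1.601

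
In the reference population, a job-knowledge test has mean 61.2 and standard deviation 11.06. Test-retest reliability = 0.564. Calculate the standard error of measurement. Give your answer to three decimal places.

7.303

SEM = SD · √(1 − ρ) = 11.06 × √0.436 = 11.06 × 0.6603 = 7.3030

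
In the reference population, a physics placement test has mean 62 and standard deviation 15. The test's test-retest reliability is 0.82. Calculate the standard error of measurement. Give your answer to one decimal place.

SEM = SD · √(1 − ρ) = 15 × √0.18 = 15 × 0.4243 = 6.364

6.4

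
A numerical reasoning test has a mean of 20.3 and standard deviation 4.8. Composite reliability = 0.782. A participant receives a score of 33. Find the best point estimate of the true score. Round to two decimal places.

Weight the observed score by reliability and the mean by (1 − reliability): T̂ = 0.782·33 + 0.218·20.3 = 25.806 + 4.4254 = 30.231.

30.23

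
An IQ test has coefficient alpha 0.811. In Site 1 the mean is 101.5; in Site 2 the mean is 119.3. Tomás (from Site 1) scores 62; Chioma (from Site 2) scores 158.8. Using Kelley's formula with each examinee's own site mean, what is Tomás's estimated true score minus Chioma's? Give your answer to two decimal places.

T̂_Tomás = 0.811(62) + 0.189(101.5) = 69.4655
T̂_Chioma = 0.811(158.8) + 0.189(119.3) = 151.3345
Difference = 69.4655 − 151.3345 = -81.8690

-81.87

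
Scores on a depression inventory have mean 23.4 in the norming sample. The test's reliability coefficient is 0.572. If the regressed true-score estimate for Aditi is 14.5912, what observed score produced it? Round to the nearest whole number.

T̂ = ρX + (1 − ρ)μ  ⇒  X = (T̂ − (1 − ρ)μ) / ρ
X = (14.5912 − 0.428 × 23.4) / 0.572 = (14.5912 − 10.0152) / 0.572 = 4.5760 / 0.572 = 8.00

8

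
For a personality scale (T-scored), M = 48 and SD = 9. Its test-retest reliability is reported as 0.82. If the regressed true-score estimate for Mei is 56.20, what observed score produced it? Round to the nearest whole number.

T̂ = ρX + (1 − ρ)μ  ⇒  X = (T̂ − (1 − ρ)μ) / ρ
X = (56.20 − 0.18 × 48) / 0.82 = (56.20 − 8.64) / 0.82 = 47.56 / 0.82 = 58.00

58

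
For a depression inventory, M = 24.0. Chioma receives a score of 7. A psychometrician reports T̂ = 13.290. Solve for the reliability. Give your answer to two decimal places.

0.63

T̂ = ρX + (1 − ρ)μ  ⇒  T̂ − μ = ρ(X − μ)
ρ = (T̂ − μ)/(X − μ) = (13.290 − 24.0) / (7 − 24.0) = -10.710 / -17.0 = 0.6300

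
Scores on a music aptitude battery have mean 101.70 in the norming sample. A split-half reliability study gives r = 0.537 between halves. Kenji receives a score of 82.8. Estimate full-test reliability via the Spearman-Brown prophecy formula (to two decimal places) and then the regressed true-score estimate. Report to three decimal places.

88.470

Spearman-Brown: ρ = 2r/(1 + r) = 2(0.537)/(1 + 0.537) = 1.0740/1.537 = 0.6988 → 0.70
T̂ = 0.70(82.8) + 0.30(101.70) = 57.960 + 30.5100 = 88.4700 → 88.470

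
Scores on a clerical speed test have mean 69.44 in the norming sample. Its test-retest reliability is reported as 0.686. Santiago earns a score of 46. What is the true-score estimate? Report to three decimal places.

53.360

Kelley's formula gives T̂ = 0.686·46 + 0.314·69.44 = 31.556 + 21.80416 = 53.3602.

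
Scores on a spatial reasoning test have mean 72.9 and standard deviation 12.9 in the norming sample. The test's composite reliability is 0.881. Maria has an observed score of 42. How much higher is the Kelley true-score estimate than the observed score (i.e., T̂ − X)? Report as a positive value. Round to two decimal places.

T̂ = 0.881(42) + 0.119(72.9) = 37.002 + 8.6751 = 45.6771 → 45.677
T̂ − X = 45.677 − 42 = 3.677 → 3.68

3.68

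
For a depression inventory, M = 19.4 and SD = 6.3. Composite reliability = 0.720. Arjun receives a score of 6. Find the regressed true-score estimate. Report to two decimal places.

Kelley's formula gives T̂ = 0.720·6 + 0.280·19.4 = 4.320 + 5.4320 = 9.752.

9.75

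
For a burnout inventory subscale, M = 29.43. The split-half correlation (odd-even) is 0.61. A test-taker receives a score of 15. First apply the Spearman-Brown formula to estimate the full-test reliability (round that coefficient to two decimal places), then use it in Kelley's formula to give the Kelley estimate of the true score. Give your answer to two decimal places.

Spearman-Brown: ρ = 2r/(1 + r) = 2(0.61)/(1 + 0.61) = 1.220/1.61 = 0.7578 → 0.76
T̂ = ρX + (1 − ρ)μ
  = 0.76 × 15 + 0.24 × 29.43
  = 11.40 + 7.0632
  = 18.463
  ≈ 18.46

18.46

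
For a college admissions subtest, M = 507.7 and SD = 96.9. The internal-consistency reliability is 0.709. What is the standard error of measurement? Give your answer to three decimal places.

52.272

SEM = SD · √(1 − ρ) = 96.9 × √0.291 = 96.9 × 0.5394 = 52.2721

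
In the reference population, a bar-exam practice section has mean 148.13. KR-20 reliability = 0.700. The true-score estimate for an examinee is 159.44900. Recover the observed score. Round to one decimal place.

T̂ = ρX + (1 − ρ)μ  ⇒  X = (T̂ − (1 − ρ)μ) / ρ
X = (159.44900 − 0.300 × 148.13) / 0.700 = (159.44900 − 44.43900) / 0.700 = 115.01000 / 0.700 = 164.300

164.3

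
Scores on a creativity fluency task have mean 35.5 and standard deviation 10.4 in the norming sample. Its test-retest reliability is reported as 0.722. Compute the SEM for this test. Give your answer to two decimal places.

5.48

SEM = SD · √(1 − ρ) = 10.4 × √0.278 = 10.4 × 0.5273 = 5.483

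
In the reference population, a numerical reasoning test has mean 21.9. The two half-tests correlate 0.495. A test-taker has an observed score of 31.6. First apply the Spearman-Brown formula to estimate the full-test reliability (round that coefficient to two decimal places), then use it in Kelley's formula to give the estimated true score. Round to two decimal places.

28.30

Spearman-Brown: ρ = 2r/(1 + r) = 2(0.495)/(1 + 0.495) = 0.9900/1.495 = 0.6622 → 0.66
T̂ = 0.66(31.6) + 0.34(21.9) = 20.856 + 7.446 = 28.302 → 28.30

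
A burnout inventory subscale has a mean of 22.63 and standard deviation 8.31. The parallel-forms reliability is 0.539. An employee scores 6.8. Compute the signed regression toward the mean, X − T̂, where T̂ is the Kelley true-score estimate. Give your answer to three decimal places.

-7.298

T̂ = ρX + (1 − ρ)μ
  = 0.539 × 6.8 + 0.461 × 22.63
  = 3.6652 + 10.43243
  = 14.09763
  ≈ 14.0976
X − T̂ = 6.8 − 14.0976 = -7.2976 → -7.298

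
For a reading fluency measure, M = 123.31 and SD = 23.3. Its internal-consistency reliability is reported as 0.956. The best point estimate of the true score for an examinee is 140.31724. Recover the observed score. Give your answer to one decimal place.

T̂ = ρX + (1 − ρ)μ  ⇒  X = (T̂ − (1 − ρ)μ) / ρ
X = (140.31724 − 0.044 × 123.31) / 0.956 = (140.31724 − 5.42564) / 0.956 = 134.89160 / 0.956 = 141.100

141.1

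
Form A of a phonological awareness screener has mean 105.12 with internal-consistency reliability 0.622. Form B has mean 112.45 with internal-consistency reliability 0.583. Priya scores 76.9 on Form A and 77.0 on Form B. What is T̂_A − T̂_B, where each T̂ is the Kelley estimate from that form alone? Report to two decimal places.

T̂_A = 0.622(76.9) + 0.378(105.12) = 87.5672
T̂_B = 0.583(77.0) + 0.417(112.45) = 91.7827
T̂_A − T̂_B = -4.2155

-4.22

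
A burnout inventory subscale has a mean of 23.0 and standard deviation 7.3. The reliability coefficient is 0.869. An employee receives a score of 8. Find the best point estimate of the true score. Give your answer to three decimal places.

T̂ = 0.869(8) + 0.131(23.0) = 6.952 + 3.0130 = 9.9650 → 9.965

9.965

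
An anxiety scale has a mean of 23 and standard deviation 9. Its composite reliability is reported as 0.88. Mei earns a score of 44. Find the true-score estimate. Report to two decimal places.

T̂ = 0.88(44) + 0.12(23) = 38.72 + 2.76 = 41.480 → 41.48

41.48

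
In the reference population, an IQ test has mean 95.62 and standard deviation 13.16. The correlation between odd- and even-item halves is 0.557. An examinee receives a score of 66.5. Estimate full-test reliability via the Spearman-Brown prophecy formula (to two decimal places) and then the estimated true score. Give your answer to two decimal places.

74.65

Spearman-Brown: ρ = 2r/(1 + r) = 2(0.557)/(1 + 0.557) = 1.1140/1.557 = 0.7155 → 0.72
T̂ = 0.72(66.5) + 0.28(95.62) = 47.880 + 26.7736 = 74.654 → 74.65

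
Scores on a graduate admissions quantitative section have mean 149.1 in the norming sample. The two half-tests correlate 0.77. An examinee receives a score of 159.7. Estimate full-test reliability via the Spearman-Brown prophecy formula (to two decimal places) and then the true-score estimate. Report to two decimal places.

Spearman-Brown: ρ = 2r/(1 + r) = 2(0.77)/(1 + 0.77) = 1.540/1.77 = 0.8701 → 0.87
T̂ = ρX + (1 − ρ)μ
  = 0.87 × 159.7 + 0.13 × 149.1
  = 138.939 + 19.383
  = 158.322
  ≈ 158.32

158.32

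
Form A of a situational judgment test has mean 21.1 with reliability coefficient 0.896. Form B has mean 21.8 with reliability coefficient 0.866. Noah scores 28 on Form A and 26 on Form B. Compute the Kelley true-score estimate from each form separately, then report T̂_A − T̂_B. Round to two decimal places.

T̂_A = 0.896(28) + 0.104(21.1) = 27.2824
T̂_B = 0.866(26) + 0.134(21.8) = 25.4372
T̂_A − T̂_B = 1.8452

1.85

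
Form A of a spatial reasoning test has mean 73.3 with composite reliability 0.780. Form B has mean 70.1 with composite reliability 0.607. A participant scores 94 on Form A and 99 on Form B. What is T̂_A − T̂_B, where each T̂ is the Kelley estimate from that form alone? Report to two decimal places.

1.80

T̂_A = 0.780(94) + 0.220(73.3) = 89.4460
T̂_B = 0.607(99) + 0.393(70.1) = 87.6423
T̂_A − T̂_B = 1.8037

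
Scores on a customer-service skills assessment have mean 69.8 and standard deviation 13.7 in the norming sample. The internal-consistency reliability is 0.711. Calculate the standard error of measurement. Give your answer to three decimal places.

SEM = SD · √(1 − ρ) = 13.7 × √0.289 = 13.7 × 0.5376 = 7.3649

7.365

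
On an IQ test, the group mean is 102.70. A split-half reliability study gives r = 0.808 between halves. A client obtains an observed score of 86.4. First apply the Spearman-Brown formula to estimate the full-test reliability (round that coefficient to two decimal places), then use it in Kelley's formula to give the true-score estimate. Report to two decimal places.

88.19

Spearman-Brown: ρ = 2r/(1 + r) = 2(0.808)/(1 + 0.808) = 1.6160/1.808 = 0.8938 → 0.89
T̂ = ρX + (1 − ρ)μ
  = 0.89 × 86.4 + 0.11 × 102.70
  = 76.896 + 11.2970
  = 88.193
  ≈ 88.19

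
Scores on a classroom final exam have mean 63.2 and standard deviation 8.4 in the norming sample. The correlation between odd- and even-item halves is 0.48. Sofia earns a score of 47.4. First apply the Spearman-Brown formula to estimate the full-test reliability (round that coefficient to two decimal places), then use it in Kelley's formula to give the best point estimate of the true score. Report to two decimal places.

Spearman-Brown: ρ = 2r/(1 + r) = 2(0.48)/(1 + 0.48) = 0.960/1.48 = 0.6486 → 0.65
Regress the observed score toward the mean by the unreliability: T̂ = 0.65·47.4 + 0.35·63.2 = 30.810 + 22.120 = 52.930.

52.93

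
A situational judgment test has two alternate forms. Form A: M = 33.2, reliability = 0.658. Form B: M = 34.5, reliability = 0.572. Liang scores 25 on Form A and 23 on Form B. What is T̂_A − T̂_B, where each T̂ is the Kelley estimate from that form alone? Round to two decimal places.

T̂_A = 0.658(25) + 0.342(33.2) = 27.8044
T̂_B = 0.572(23) + 0.428(34.5) = 27.9220
T̂_A − T̂_B = -0.1176

-0.12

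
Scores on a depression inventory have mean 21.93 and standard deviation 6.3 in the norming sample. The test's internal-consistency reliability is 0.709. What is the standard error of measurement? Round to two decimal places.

SEM = SD · √(1 − ρ) = 6.3 × √0.291 = 6.3 × 0.5394 = 3.398

3.40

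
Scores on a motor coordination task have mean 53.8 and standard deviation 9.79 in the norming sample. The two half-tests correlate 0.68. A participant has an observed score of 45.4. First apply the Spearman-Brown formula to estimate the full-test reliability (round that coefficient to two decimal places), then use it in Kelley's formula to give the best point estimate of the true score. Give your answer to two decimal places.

Spearman-Brown: ρ = 2r/(1 + r) = 2(0.68)/(1 + 0.68) = 1.360/1.68 = 0.8095 → 0.81
T̂ = ρX + (1 − ρ)μ
  = 0.81 × 45.4 + 0.19 × 53.8
  = 36.774 + 10.222
  = 46.996
  ≈ 47.00

47.00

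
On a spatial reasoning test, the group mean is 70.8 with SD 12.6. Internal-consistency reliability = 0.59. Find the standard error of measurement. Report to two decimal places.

8.07

SEM = SD · √(1 − ρ) = 12.6 × √0.41 = 12.6 × 0.6403 = 8.068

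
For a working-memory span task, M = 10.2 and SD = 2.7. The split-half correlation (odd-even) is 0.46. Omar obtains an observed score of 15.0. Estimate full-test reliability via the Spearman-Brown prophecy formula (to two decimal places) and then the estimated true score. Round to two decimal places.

13.22

Spearman-Brown: ρ = 2r/(1 + r) = 2(0.46)/(1 + 0.46) = 0.920/1.46 = 0.6301 → 0.63
T̂ = 0.63(15.0) + 0.37(10.2) = 9.450 + 3.774 = 13.224 → 13.22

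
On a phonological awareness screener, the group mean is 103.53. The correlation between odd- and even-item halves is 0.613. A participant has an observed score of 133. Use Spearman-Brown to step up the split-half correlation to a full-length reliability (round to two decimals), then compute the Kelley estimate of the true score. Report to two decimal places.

125.93

Spearman-Brown: ρ = 2r/(1 + r) = 2(0.613)/(1 + 0.613) = 1.2260/1.613 = 0.7601 → 0.76
Kelley's formula gives T̂ = 0.76·133 + 0.24·103.53 = 101.08 + 24.8472 = 125.927.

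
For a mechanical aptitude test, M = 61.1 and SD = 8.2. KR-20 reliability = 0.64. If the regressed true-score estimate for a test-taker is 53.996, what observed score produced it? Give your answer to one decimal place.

50.0

T̂ = ρX + (1 − ρ)μ  ⇒  X = (T̂ − (1 − ρ)μ) / ρ
X = (53.996 − 0.36 × 61.1) / 0.64 = (53.996 − 21.996) / 0.64 = 32.000 / 0.64 = 50.000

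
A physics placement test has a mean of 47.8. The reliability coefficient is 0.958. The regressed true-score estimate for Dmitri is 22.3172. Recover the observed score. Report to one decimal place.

T̂ = ρX + (1 − ρ)μ  ⇒  X = (T̂ − (1 − ρ)μ) / ρ
X = (22.3172 − 0.042 × 47.8) / 0.958 = (22.3172 − 2.0076) / 0.958 = 20.3096 / 0.958 = 21.200

21.2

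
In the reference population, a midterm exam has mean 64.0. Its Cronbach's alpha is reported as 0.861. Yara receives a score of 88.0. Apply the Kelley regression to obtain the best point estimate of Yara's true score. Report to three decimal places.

Kelley's formula gives T̂ = 0.861·88.0 + 0.139·64.0 = 75.7680 + 8.8960 = 84.6640.

84.664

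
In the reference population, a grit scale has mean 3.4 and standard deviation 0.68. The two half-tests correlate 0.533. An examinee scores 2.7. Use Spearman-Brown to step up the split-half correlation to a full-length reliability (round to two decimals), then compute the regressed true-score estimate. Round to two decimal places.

Spearman-Brown: ρ = 2r/(1 + r) = 2(0.533)/(1 + 0.533) = 1.0660/1.533 = 0.6954 → 0.70
Kelley's formula gives T̂ = 0.70·2.7 + 0.30·3.4 = 1.890 + 1.020 = 2.910.

2.91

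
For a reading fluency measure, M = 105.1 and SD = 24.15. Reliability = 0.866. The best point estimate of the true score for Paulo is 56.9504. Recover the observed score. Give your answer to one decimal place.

T̂ = ρX + (1 − ρ)μ  ⇒  X = (T̂ − (1 − ρ)μ) / ρ
X = (56.9504 − 0.134 × 105.1) / 0.866 = (56.9504 − 14.0834) / 0.866 = 42.8670 / 0.866 = 49.500

49.5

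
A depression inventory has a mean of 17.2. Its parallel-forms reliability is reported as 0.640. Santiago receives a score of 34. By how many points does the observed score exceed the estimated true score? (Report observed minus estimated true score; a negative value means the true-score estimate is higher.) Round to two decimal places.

6.05

T̂ = ρX + (1 − ρ)μ
  = 0.640 × 34 + 0.360 × 17.2
  = 21.760 + 6.1920
  = 27.9520
  ≈ 27.952
X − T̂ = 34 − 27.952 = 6.048 → 6.05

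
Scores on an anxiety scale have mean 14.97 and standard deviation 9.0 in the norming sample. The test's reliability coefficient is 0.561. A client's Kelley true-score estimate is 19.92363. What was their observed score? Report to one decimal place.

T̂ = ρX + (1 − ρ)μ  ⇒  X = (T̂ − (1 − ρ)μ) / ρ
X = (19.92363 − 0.439 × 14.97) / 0.561 = (19.92363 − 6.57183) / 0.561 = 13.35180 / 0.561 = 23.800

23.8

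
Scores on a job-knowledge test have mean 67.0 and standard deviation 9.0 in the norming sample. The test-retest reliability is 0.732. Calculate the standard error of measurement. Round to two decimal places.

SEM = SD · √(1 − ρ) = 9.0 × √0.268 = 9.0 × 0.5177 = 4.659

4.66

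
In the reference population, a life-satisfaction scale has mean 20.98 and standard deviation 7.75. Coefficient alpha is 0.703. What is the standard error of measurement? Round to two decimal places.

SEM = SD · √(1 − ρ) = 7.75 × √0.297 = 7.75 × 0.5450 = 4.224

4.22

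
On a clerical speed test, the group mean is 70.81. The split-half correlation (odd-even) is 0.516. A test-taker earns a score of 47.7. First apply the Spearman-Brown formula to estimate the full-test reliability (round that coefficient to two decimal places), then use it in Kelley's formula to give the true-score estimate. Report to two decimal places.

Spearman-Brown: ρ = 2r/(1 + r) = 2(0.516)/(1 + 0.516) = 1.0320/1.516 = 0.6807 → 0.68
T̂ = ρX + (1 − ρ)μ
  = 0.68 × 47.7 + 0.32 × 70.81
  = 32.436 + 22.6592
  = 55.095
  ≈ 55.10

55.10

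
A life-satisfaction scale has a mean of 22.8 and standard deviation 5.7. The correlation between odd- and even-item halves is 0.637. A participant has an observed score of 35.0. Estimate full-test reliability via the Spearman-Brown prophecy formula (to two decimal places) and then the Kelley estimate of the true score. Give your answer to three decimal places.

32.316

Spearman-Brown: ρ = 2r/(1 + r) = 2(0.637)/(1 + 0.637) = 1.2740/1.637 = 0.7783 → 0.78
T̂ = ρX + (1 − ρ)μ
  = 0.78 × 35.0 + 0.22 × 22.8
  = 27.300 + 5.016
  = 32.3160
  ≈ 32.316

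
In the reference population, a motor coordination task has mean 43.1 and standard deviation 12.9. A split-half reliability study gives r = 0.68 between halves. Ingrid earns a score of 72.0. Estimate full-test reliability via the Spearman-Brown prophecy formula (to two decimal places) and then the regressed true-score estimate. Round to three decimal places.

Spearman-Brown: ρ = 2r/(1 + r) = 2(0.68)/(1 + 0.68) = 1.360/1.68 = 0.8095 → 0.81
Weight the observed score by reliability and the mean by (1 − reliability): T̂ = 0.81·72.0 + 0.19·43.1 = 58.320 + 8.189 = 66.5090.

66.509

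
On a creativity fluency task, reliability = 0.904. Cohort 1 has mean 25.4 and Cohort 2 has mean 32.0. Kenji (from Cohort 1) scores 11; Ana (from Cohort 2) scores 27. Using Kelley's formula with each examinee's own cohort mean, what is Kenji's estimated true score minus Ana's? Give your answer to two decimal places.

T̂_Kenji = 0.904(11) + 0.096(25.4) = 12.3824
T̂_Ana = 0.904(27) + 0.096(32.0) = 27.4800
Difference = 12.3824 − 27.4800 = -15.0976

-15.10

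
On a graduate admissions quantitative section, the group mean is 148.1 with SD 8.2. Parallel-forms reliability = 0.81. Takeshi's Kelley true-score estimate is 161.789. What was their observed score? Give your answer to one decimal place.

T̂ = ρX + (1 − ρ)μ  ⇒  X = (T̂ − (1 − ρ)μ) / ρ
X = (161.789 − 0.19 × 148.1) / 0.81 = (161.789 − 28.139) / 0.81 = 133.650 / 0.81 = 165.000

165.0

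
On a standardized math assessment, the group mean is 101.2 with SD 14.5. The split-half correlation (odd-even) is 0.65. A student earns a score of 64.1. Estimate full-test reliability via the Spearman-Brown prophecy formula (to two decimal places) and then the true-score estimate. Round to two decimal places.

Spearman-Brown: ρ = 2r/(1 + r) = 2(0.65)/(1 + 0.65) = 1.300/1.65 = 0.7879 → 0.79
T̂ = 0.79(64.1) + 0.21(101.2) = 50.639 + 21.252 = 71.891 → 71.89

71.89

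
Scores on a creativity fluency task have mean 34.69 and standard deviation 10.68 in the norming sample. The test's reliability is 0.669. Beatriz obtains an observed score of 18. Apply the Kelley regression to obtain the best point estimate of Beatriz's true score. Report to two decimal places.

23.52

T̂ = 0.669(18) + 0.331(34.69) = 12.042 + 11.48239 = 23.524 → 23.52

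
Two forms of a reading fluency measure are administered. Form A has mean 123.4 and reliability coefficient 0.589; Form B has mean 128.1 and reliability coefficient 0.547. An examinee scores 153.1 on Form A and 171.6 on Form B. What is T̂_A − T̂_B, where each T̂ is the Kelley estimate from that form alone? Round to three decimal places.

-11.001

T̂_A = 0.589(153.1) + 0.411(123.4) = 140.89330
T̂_B = 0.547(171.6) + 0.453(128.1) = 151.89450
T̂_A − T̂_B = -11.00120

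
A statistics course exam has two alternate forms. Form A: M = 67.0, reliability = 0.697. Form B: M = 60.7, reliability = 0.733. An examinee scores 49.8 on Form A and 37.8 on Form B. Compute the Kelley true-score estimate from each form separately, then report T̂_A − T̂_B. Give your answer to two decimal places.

11.10

T̂_A = 0.697(49.8) + 0.303(67.0) = 55.0116
T̂_B = 0.733(37.8) + 0.267(60.7) = 43.9143
T̂_A − T̂_B = 11.0973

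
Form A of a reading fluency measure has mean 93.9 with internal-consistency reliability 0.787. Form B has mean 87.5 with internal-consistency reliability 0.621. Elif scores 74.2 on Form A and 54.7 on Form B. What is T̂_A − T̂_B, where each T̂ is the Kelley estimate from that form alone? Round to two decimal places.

11.26

T̂_A = 0.787(74.2) + 0.213(93.9) = 78.3961
T̂_B = 0.621(54.7) + 0.379(87.5) = 67.1312
T̂_A − T̂_B = 11.2649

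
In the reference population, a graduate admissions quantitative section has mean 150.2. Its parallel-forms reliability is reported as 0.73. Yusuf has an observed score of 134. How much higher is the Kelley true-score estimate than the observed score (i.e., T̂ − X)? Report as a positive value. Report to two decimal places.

4.37

T̂ = ρX + (1 − ρ)μ
  = 0.73 × 134 + 0.27 × 150.2
  = 97.82 + 40.554
  = 138.3740
  ≈ 138.374
T̂ − X = 138.374 − 134 = 4.374 → 4.37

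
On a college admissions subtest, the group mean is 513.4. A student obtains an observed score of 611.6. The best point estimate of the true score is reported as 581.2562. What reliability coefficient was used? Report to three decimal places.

0.691

T̂ = ρX + (1 − ρ)μ  ⇒  T̂ − μ = ρ(X − μ)
ρ = (T̂ − μ)/(X − μ) = (581.2562 − 513.4) / (611.6 − 513.4) = 67.8562 / 98.2 = 0.69100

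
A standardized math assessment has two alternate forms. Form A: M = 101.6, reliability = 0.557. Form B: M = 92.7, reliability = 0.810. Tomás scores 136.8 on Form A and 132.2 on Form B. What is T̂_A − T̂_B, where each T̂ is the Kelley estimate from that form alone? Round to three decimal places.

T̂_A = 0.557(136.8) + 0.443(101.6) = 121.20640
T̂_B = 0.810(132.2) + 0.190(92.7) = 124.69500
T̂_A − T̂_B = -3.48860

-3.489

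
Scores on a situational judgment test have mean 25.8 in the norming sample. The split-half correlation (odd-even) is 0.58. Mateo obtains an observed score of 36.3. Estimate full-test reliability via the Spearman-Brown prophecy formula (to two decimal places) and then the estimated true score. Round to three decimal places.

33.465

Spearman-Brown: ρ = 2r/(1 + r) = 2(0.58)/(1 + 0.58) = 1.160/1.58 = 0.7342 → 0.73
Weight the observed score by reliability and the mean by (1 − reliability): T̂ = 0.73·36.3 + 0.27·25.8 = 26.499 + 6.966 = 33.4650.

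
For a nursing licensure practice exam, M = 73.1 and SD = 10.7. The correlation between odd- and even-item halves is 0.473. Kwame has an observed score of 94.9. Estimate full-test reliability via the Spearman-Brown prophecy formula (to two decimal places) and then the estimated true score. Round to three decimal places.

87.052

Spearman-Brown: ρ = 2r/(1 + r) = 2(0.473)/(1 + 0.473) = 0.9460/1.473 = 0.6422 → 0.64
T̂ = 0.64(94.9) + 0.36(73.1) = 60.736 + 26.316 = 87.0520 → 87.052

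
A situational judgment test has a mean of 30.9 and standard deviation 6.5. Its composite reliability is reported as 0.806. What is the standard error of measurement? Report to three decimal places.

SEM = SD · √(1 − ρ) = 6.5 × √0.194 = 6.5 × 0.4405 = 2.8630

2.863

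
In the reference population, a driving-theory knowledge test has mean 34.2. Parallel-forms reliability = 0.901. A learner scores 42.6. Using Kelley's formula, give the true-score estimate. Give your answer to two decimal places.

Regress the observed score toward the mean by the unreliability: T̂ = 0.901·42.6 + 0.099·34.2 = 38.3826 + 3.3858 = 41.768.

41.77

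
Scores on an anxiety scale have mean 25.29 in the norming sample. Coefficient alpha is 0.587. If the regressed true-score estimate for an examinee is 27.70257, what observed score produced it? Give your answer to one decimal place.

T̂ = ρX + (1 − ρ)μ  ⇒  X = (T̂ − (1 − ρ)μ) / ρ
X = (27.70257 − 0.413 × 25.29) / 0.587 = (27.70257 − 10.44477) / 0.587 = 17.25780 / 0.587 = 29.400

29.4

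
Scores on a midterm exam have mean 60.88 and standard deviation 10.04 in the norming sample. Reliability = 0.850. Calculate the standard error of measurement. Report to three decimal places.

3.888

SEM = SD · √(1 − ρ) = 10.04 × √0.150 = 10.04 × 0.3873 = 3.8885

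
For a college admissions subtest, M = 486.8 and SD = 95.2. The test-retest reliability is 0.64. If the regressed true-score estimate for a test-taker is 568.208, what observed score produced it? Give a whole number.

T̂ = ρX + (1 − ρ)μ  ⇒  X = (T̂ − (1 − ρ)μ) / ρ
X = (568.208 − 0.36 × 486.8) / 0.64 = (568.208 − 175.248) / 0.64 = 392.960 / 0.64 = 614.00

614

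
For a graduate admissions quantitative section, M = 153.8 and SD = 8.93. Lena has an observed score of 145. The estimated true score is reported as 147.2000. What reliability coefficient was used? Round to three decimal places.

0.750

T̂ = ρX + (1 − ρ)μ  ⇒  T̂ − μ = ρ(X − μ)
ρ = (T̂ − μ)/(X − μ) = (147.2000 − 153.8) / (145 − 153.8) = -6.6000 / -8.8 = 0.75000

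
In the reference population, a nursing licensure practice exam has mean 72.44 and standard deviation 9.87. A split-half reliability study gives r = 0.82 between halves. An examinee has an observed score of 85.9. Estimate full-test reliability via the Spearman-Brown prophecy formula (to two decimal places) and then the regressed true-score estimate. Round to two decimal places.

84.55

Spearman-Brown: ρ = 2r/(1 + r) = 2(0.82)/(1 + 0.82) = 1.640/1.82 = 0.9011 → 0.90
T̂ = 0.90(85.9) + 0.10(72.44) = 77.310 + 7.2440 = 84.554 → 84.55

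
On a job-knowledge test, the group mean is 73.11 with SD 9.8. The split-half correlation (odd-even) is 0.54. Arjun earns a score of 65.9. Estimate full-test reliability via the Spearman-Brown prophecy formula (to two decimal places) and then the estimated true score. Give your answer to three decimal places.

Spearman-Brown: ρ = 2r/(1 + r) = 2(0.54)/(1 + 0.54) = 1.080/1.54 = 0.7013 → 0.70
T̂ = ρX + (1 − ρ)μ
  = 0.70 × 65.9 + 0.30 × 73.11
  = 46.130 + 21.9330
  = 68.0630
  ≈ 68.063

68.063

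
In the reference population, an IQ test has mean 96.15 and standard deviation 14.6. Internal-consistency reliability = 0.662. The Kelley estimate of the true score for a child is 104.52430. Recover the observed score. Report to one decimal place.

108.8

T̂ = ρX + (1 − ρ)μ  ⇒  X = (T̂ − (1 − ρ)μ) / ρ
X = (104.52430 − 0.338 × 96.15) / 0.662 = (104.52430 − 32.49870) / 0.662 = 72.02560 / 0.662 = 108.800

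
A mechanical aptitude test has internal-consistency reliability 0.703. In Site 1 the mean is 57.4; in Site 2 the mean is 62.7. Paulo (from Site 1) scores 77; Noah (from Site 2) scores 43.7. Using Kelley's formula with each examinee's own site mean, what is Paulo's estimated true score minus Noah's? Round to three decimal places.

21.836

T̂_Paulo = 0.703(77) + 0.297(57.4) = 71.17880
T̂_Noah = 0.703(43.7) + 0.297(62.7) = 49.34300
Difference = 71.17880 − 49.34300 = 21.83580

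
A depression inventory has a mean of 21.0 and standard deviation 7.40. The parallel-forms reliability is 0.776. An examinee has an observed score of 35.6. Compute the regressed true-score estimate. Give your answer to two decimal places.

T̂ = ρX + (1 − ρ)μ
  = 0.776 × 35.6 + 0.224 × 21.0
  = 27.6256 + 4.7040
  = 32.330
  ≈ 32.33

32.33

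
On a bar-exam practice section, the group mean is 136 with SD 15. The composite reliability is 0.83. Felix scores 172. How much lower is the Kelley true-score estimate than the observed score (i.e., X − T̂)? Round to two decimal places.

6.12

T̂ = 0.83(172) + 0.17(136) = 142.76 + 23.12 = 165.8800 → 165.880
X − T̂ = 172 − 165.880 = 6.120 → 6.12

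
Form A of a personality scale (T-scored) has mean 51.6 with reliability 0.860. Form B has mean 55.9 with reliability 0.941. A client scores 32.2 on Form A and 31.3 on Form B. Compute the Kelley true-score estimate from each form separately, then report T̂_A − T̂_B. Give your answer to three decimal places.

T̂_A = 0.860(32.2) + 0.140(51.6) = 34.91600
T̂_B = 0.941(31.3) + 0.059(55.9) = 32.75140
T̂_A − T̂_B = 2.16460

2.165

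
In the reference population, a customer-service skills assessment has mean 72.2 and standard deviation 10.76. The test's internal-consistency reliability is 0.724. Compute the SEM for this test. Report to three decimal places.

5.653

SEM = SD · √(1 − ρ) = 10.76 × √0.276 = 10.76 × 0.5254 = 5.6528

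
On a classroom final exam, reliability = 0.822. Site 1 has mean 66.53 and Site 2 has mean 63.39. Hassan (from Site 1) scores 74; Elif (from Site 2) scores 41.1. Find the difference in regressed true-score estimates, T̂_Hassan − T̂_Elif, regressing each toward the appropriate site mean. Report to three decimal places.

27.603

T̂_Hassan = 0.822(74) + 0.178(66.53) = 72.67034
T̂_Elif = 0.822(41.1) + 0.178(63.39) = 45.06762
Difference = 72.67034 − 45.06762 = 27.60272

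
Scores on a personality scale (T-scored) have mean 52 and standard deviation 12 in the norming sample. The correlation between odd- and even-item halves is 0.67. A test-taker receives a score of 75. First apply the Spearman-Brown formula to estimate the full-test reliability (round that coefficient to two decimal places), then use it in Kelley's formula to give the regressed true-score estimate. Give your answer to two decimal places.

70.40

Spearman-Brown: ρ = 2r/(1 + r) = 2(0.67)/(1 + 0.67) = 1.340/1.67 = 0.8024 → 0.80
T̂ = 0.80(75) + 0.20(52) = 60.00 + 10.40 = 70.400 → 70.40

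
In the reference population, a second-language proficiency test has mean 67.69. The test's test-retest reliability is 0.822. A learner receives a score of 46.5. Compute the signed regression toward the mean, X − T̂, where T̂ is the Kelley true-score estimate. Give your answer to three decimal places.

-3.772

T̂ = ρX + (1 − ρ)μ
  = 0.822 × 46.5 + 0.178 × 67.69
  = 38.2230 + 12.04882
  = 50.27182
  ≈ 50.2718
X − T̂ = 46.5 − 50.2718 = -3.7718 → -3.772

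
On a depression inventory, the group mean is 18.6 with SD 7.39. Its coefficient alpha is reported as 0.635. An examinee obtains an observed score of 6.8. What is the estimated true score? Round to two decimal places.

T̂ = 0.635(6.8) + 0.365(18.6) = 4.3180 + 6.7890 = 11.107 → 11.11

11.11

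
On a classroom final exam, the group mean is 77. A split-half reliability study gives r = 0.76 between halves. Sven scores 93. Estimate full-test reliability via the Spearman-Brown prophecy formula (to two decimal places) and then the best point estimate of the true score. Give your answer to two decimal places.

90.76

Spearman-Brown: ρ = 2r/(1 + r) = 2(0.76)/(1 + 0.76) = 1.520/1.76 = 0.8636 → 0.86
T̂ = ρX + (1 − ρ)μ
  = 0.86 × 93 + 0.14 × 77
  = 79.98 + 10.78
  = 90.760
  ≈ 90.76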